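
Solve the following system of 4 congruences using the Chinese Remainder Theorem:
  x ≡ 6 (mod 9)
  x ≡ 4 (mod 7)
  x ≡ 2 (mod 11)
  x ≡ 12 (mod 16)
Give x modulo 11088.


Product of moduli M = 9 · 7 · 11 · 16 = 11088.
Merge one congruence at a time:
  Start: x ≡ 6 (mod 9).
  Combine with x ≡ 4 (mod 7); new modulus lcm = 63.
    Write x = 6 + 9·t and substitute into x ≡ 4 (mod 7): 9·t ≡ 4 − 6 = -2 (mod 7).
    Reduce coefficients mod 7: 2·t ≡ 5 (mod 7).
    The inverse of 2 mod 7 is 4 (since 2·4 = 8 = 1·7 + 1), so t ≡ 4·5 = 20 ≡ 6 (mod 7).
    Then x = 6 + 9·6 = 60, valid modulo lcm(9, 7) = 63: x ≡ 60 (mod 63).
  Combine with x ≡ 2 (mod 11); new modulus lcm = 693.
    Write x = 60 + 63·t and substitute into x ≡ 2 (mod 11): 63·t ≡ 2 − 60 = -58 (mod 11).
    Reduce coefficients mod 11: 8·t ≡ 8 (mod 11).
    The inverse of 8 mod 11 is 7 (since 8·7 = 56 = 5·11 + 1), so t ≡ 7·8 = 56 ≡ 1 (mod 11).
    Then x = 60 + 63·1 = 123, valid modulo lcm(63, 11) = 693: x ≡ 123 (mod 693).
  Combine with x ≡ 12 (mod 16); new modulus lcm = 11088.
    Write x = 123 + 693·t and substitute into x ≡ 12 (mod 16): 693·t ≡ 12 − 123 = -111 (mod 16).
    Reduce coefficients mod 16: 5·t ≡ 1 (mod 16).
    The inverse of 5 mod 16 is 13 (since 5·13 = 65 = 4·16 + 1), so t ≡ 13·1 = 13 ≡ 13 (mod 16).
    Then x = 123 + 693·13 = 9132, valid modulo lcm(693, 16) = 11088: x ≡ 9132 (mod 11088).
Verify against each original: 9132 mod 9 = 6, 9132 mod 7 = 4, 9132 mod 11 = 2, 9132 mod 16 = 12.

x ≡ 9132 (mod 11088).


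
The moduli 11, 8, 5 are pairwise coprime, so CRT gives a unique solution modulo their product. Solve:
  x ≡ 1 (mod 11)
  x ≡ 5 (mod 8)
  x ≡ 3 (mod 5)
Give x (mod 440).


Moduli 11, 8, 5 are pairwise coprime; by CRT there is a unique solution modulo M = 11 · 8 · 5 = 440.
Solve pairwise, accumulating the modulus:
  Start with x ≡ 1 (mod 11).
  Combine with x ≡ 5 (mod 8): since gcd(11, 8) = 1, we get a unique residue mod 88.
    Write x = 1 + 11·t and substitute into x ≡ 5 (mod 8): 11·t ≡ 5 − 1 = 4 (mod 8).
    Reduce coefficients mod 8: 3·t ≡ 4 (mod 8).
    The inverse of 3 mod 8 is 3 (since 3·3 = 9 = 1·8 + 1), so t ≡ 3·4 = 12 ≡ 4 (mod 8).
    Then x = 1 + 11·4 = 45, valid modulo lcm(11, 8) = 88: x ≡ 45 (mod 88).
  Combine with x ≡ 3 (mod 5): since gcd(88, 5) = 1, we get a unique residue mod 440.
    Write x = 45 + 88·t and substitute into x ≡ 3 (mod 5): 88·t ≡ 3 − 45 = -42 (mod 5).
    Reduce coefficients mod 5: 3·t ≡ 3 (mod 5).
    The inverse of 3 mod 5 is 2 (since 3·2 = 6 = 1·5 + 1), so t ≡ 2·3 = 6 ≡ 1 (mod 5).
    Then x = 45 + 88·1 = 133, valid modulo lcm(88, 5) = 440: x ≡ 133 (mod 440).
Verify: 133 mod 11 = 1 ✓, 133 mod 8 = 5 ✓, 133 mod 5 = 3 ✓.

x ≡ 133 (mod 440).


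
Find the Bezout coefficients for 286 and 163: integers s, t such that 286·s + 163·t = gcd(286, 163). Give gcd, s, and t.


Euclidean algorithm on (286, 163) — divide until remainder is 0:
  286 = 1 · 163 + 123
  163 = 1 · 123 + 40
  123 = 3 · 40 + 3
  40 = 13 · 3 + 1
  3 = 3 · 1 + 0
gcd(286, 163) = 1.
Track Bezout coefficients alongside the remainders: start with r₀ = 286 = a·1 + b·0 (s = 1, t = 0) and r₁ = 163 = a·0 + b·1 (s = 0, t = 1); each new remainder r_{k+1} = r_{k-1} − q_k·r_k inherits s_{k+1} = s_{k-1} − q_k·s_k, t_{k+1} = t_{k-1} − q_k·t_k, so r_k = a·s_k + b·t_k at every step:
  q = 1: r = 123, s = 1 − 1·0 = 1, t = 0 − 1·1 = -1  (check: 286·1 + 163·(-1) = 123)
  q = 1: r = 40, s = 0 − 1·1 = -1, t = 1 − 1·(-1) = 2  (check: 286·(-1) + 163·2 = 40)
  q = 3: r = 3, s = 1 − 3·(-1) = 4, t = -1 − 3·2 = -7  (check: 286·4 + 163·(-7) = 3)
  q = 13: r = 1, s = -1 − 13·4 = -53, t = 2 − 13·(-7) = 93  (check: 286·(-53) + 163·93 = 1)
The row with r = 1 (the gcd) gives the Bezout coefficients s = -53, t = 93.
Result: 286 · (-53) + 163 · (93) = 1.

gcd(286, 163) = 1; s = -53, t = 93 (check: 286·(-53) + 163·93 = 1).


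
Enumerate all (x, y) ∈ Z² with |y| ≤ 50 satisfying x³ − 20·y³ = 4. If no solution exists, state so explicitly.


The equation is x³ - 20y³ = 4. For fixed y, x³ = 20·y³ + 4, so a solution requires the RHS to be a perfect cube.
Strategy: iterate y from -50 to 50, compute RHS = 20·y³ + 4, and check whether it is a (positive or negative) perfect cube.
Check small values of y:
  y = 0: RHS = 4 is not a perfect cube.
  y = 1: RHS = 24 is not a perfect cube.
  y = -1: RHS = -16 is not a perfect cube.
  y = 2: RHS = 164 is not a perfect cube.
  y = -2: RHS = -156 is not a perfect cube.
  y = 3: RHS = 544 is not a perfect cube.
  y = -3: RHS = -536 is not a perfect cube.
Continuing the search up to |y| = 50 finds no solutions either.
No (x, y) in the scanned range satisfies the equation.

No integer solutions with |y| ≤ 50.


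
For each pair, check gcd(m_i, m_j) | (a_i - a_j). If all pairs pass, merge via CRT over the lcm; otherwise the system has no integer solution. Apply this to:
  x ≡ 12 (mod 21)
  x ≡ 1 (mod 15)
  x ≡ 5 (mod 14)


Moduli 21, 15, 14 are not pairwise coprime, so CRT works modulo lcm(m_i) when all pairwise compatibility conditions hold.
Pairwise compatibility: gcd(m_i, m_j) must divide a_i - a_j for every pair.
Merge one congruence at a time:
  Start: x ≡ 12 (mod 21).
  Combine with x ≡ 1 (mod 15): gcd(21, 15) = 3, and 1 - 12 = -11 is NOT divisible by 3.
    ⇒ system is inconsistent (no integer solution).

No solution (the system is inconsistent).


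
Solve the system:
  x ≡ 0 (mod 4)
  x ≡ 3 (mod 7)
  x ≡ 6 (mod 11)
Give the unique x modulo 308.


Moduli 4, 7, 11 are pairwise coprime; by CRT there is a unique solution modulo M = 4 · 7 · 11 = 308.
Solve pairwise, accumulating the modulus:
  Start with x ≡ 0 (mod 4).
  Combine with x ≡ 3 (mod 7): since gcd(4, 7) = 1, we get a unique residue mod 28.
    Write x = 0 + 4·t and substitute into x ≡ 3 (mod 7): 4·t ≡ 3 − 0 = 3 (mod 7).
    The inverse of 4 mod 7 is 2 (since 4·2 = 8 = 1·7 + 1), so t ≡ 2·3 = 6 ≡ 6 (mod 7).
    Then x = 0 + 4·6 = 24, valid modulo lcm(4, 7) = 28: x ≡ 24 (mod 28).
  Combine with x ≡ 6 (mod 11): since gcd(28, 11) = 1, we get a unique residue mod 308.
    Write x = 24 + 28·t and substitute into x ≡ 6 (mod 11): 28·t ≡ 6 − 24 = -18 (mod 11).
    Reduce coefficients mod 11: 6·t ≡ 4 (mod 11).
    The inverse of 6 mod 11 is 2 (since 6·2 = 12 = 1·11 + 1), so t ≡ 2·4 = 8 ≡ 8 (mod 11).
    Then x = 24 + 28·8 = 248, valid modulo lcm(28, 11) = 308: x ≡ 248 (mod 308).
Verify: 248 mod 4 = 0 ✓, 248 mod 7 = 3 ✓, 248 mod 11 = 6 ✓.

x ≡ 248 (mod 308).


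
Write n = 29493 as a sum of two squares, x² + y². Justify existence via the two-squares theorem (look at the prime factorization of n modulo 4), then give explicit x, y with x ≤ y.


Step 1: Factor n = 29493 = 3^2 · 29 · 113.
Step 2: Check the mod-4 condition on each prime factor: 3 ≡ 3 (mod 4), exponent 2 (must be even); 29 ≡ 1 (mod 4), exponent 1; 113 ≡ 1 (mod 4), exponent 1.
All primes ≡ 3 (mod 4) appear to even exponent (or don't appear), so by the two-squares theorem n IS expressible as a sum of two squares.
Step 3: Build a representation. Group n = k² · m with k = 3 and m = 29 · 113 = 3277 (a product of primes ≡ 1 (mod 4)); a representation of m scales to one of n via (k·x)² + (k·y)² = k²(x² + y²). Each prime p ≡ 1 (mod 4) is itself a sum of two squares; find a² by testing p − a² for a perfect square:
  29: 29 − 1² = 28, 29 − 2² = 25 = 5² ⇒ 29 = 2² + 5².
  113: 113 − 1² = 112, 113 − 2² = 109, 113 − 3² = 104, 113 − 4² = 97, 113 − 5² = 88, 113 − 6² = 77, 113 − 7² = 64 = 8² ⇒ 113 = 7² + 8².
  Combine using the Brahmagupta–Fibonacci identity (a² + b²)(c² + d²) = (ac − bd)² + (ad + bc)² = (ac + bd)² + (ad − bc)²:
  29 · 113 = 3277: from (2² + 5²)(7² + 8²), take (2·7 − 5·8, 2·8 + 5·7) = (14 − 40, 16 + 35) = (-26, 51); dropping signs (only squares matter) gives (26, 51); check 26² + 51² = 676 + 2601 = 3277 ✓.
  Scale by k = 3: (3·26, 3·51) = (78, 153).
Step 4: Order so x ≤ y and verify: 78² + 153² = 6084 + 23409 = 29493 = n. ✓

n = 29493 = 78² + 153² (one valid representation with x ≤ y).


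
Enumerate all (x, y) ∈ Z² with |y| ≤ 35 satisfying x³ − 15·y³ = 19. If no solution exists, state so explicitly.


The equation is x³ - 15y³ = 19. For fixed y, x³ = 15·y³ + 19, so a solution requires the RHS to be a perfect cube.
Strategy: iterate y from -35 to 35, compute RHS = 15·y³ + 19, and check whether it is a (positive or negative) perfect cube.
Check small values of y:
  y = 0: RHS = 19 is not a perfect cube.
  y = 1: RHS = 34 is not a perfect cube.
  y = -1: RHS = 4 is not a perfect cube.
  y = 2: RHS = 139 is not a perfect cube.
  y = -2: RHS = -101 is not a perfect cube.
  y = 3: RHS = 424 is not a perfect cube.
  y = -3: RHS = -386 is not a perfect cube.
Continuing the search up to |y| = 35 finds no solutions either.
No (x, y) in the scanned range satisfies the equation.

No integer solutions with |y| ≤ 35.


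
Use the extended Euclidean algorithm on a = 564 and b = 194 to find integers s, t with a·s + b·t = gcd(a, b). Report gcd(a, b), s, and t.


Euclidean algorithm on (564, 194) — divide until remainder is 0:
  564 = 2 · 194 + 176
  194 = 1 · 176 + 18
  176 = 9 · 18 + 14
  18 = 1 · 14 + 4
  14 = 3 · 4 + 2
  4 = 2 · 2 + 0
gcd(564, 194) = 2.
Track Bezout coefficients alongside the remainders: start with r₀ = 564 = a·1 + b·0 (s = 1, t = 0) and r₁ = 194 = a·0 + b·1 (s = 0, t = 1); each new remainder r_{k+1} = r_{k-1} − q_k·r_k inherits s_{k+1} = s_{k-1} − q_k·s_k, t_{k+1} = t_{k-1} − q_k·t_k, so r_k = a·s_k + b·t_k at every step:
  q = 2: r = 176, s = 1 − 2·0 = 1, t = 0 − 2·1 = -2  (check: 564·1 + 194·(-2) = 176)
  q = 1: r = 18, s = 0 − 1·1 = -1, t = 1 − 1·(-2) = 3  (check: 564·(-1) + 194·3 = 18)
  q = 9: r = 14, s = 1 − 9·(-1) = 10, t = -2 − 9·3 = -29  (check: 564·10 + 194·(-29) = 14)
  q = 1: r = 4, s = -1 − 1·10 = -11, t = 3 − 1·(-29) = 32  (check: 564·(-11) + 194·32 = 4)
  q = 3: r = 2, s = 10 − 3·(-11) = 43, t = -29 − 3·32 = -125  (check: 564·43 + 194·(-125) = 2)
The row with r = 2 (the gcd) gives the Bezout coefficients s = 43, t = -125.
Result: 564 · (43) + 194 · (-125) = 2.

gcd(564, 194) = 2; s = 43, t = -125 (check: 564·43 + 194·(-125) = 2).


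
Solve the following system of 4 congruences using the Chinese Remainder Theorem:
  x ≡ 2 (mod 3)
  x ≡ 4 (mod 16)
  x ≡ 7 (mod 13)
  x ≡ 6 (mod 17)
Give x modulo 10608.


Product of moduli M = 3 · 16 · 13 · 17 = 10608.
Merge one congruence at a time:
  Start: x ≡ 2 (mod 3).
  Combine with x ≡ 4 (mod 16); new modulus lcm = 48.
    Write x = 2 + 3·t and substitute into x ≡ 4 (mod 16): 3·t ≡ 4 − 2 = 2 (mod 16).
    The inverse of 3 mod 16 is 11 (since 3·11 = 33 = 2·16 + 1), so t ≡ 11·2 = 22 ≡ 6 (mod 16).
    Then x = 2 + 3·6 = 20, valid modulo lcm(3, 16) = 48: x ≡ 20 (mod 48).
  Combine with x ≡ 7 (mod 13); new modulus lcm = 624.
    Write x = 20 + 48·t and substitute into x ≡ 7 (mod 13): 48·t ≡ 7 − 20 = -13 (mod 13).
    Reduce coefficients mod 13: 9·t ≡ 0 (mod 13).
    The inverse of 9 mod 13 is 3 (since 9·3 = 27 = 2·13 + 1), so t ≡ 3·0 = 0 ≡ 0 (mod 13).
    Then x = 20 + 48·0 = 20, valid modulo lcm(48, 13) = 624: x ≡ 20 (mod 624).
  Combine with x ≡ 6 (mod 17); new modulus lcm = 10608.
    Write x = 20 + 624·t and substitute into x ≡ 6 (mod 17): 624·t ≡ 6 − 20 = -14 (mod 17).
    Reduce coefficients mod 17: 12·t ≡ 3 (mod 17).
    The inverse of 12 mod 17 is 10 (since 12·10 = 120 = 7·17 + 1), so t ≡ 10·3 = 30 ≡ 13 (mod 17).
    Then x = 20 + 624·13 = 8132, valid modulo lcm(624, 17) = 10608: x ≡ 8132 (mod 10608).
Verify against each original: 8132 mod 3 = 2, 8132 mod 16 = 4, 8132 mod 13 = 7, 8132 mod 17 = 6.

x ≡ 8132 (mod 10608).


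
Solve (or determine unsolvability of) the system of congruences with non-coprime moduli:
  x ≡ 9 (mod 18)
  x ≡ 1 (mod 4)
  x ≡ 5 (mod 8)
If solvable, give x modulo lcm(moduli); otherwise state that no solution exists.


Moduli 18, 4, 8 are not pairwise coprime, so CRT works modulo lcm(m_i) when all pairwise compatibility conditions hold.
Pairwise compatibility: gcd(m_i, m_j) must divide a_i - a_j for every pair.
Merge one congruence at a time:
  Start: x ≡ 9 (mod 18).
  Combine with x ≡ 1 (mod 4): gcd(18, 4) = 2; 1 - 9 = -8, which IS divisible by 2, so compatible.
    Write x = 9 + 18·t and substitute into x ≡ 1 (mod 4): 18·t ≡ 1 − 9 = -8 (mod 4).
    Divide the congruence (and modulus) by g = 2: 9·t ≡ -4 (mod 2).
    Reduce coefficients mod 2: 1·t ≡ 0 (mod 2).
    So t ≡ 0 (mod 2).
    Then x = 9 + 18·0 = 9, valid modulo lcm(18, 4) = 36: x ≡ 9 (mod 36).
  Combine with x ≡ 5 (mod 8): gcd(36, 8) = 4; 5 - 9 = -4, which IS divisible by 4, so compatible.
    Write x = 9 + 36·t and substitute into x ≡ 5 (mod 8): 36·t ≡ 5 − 9 = -4 (mod 8).
    Divide the congruence (and modulus) by g = 4: 9·t ≡ -1 (mod 2).
    Reduce coefficients mod 2: 1·t ≡ 1 (mod 2).
    So t ≡ 1 (mod 2).
    Then x = 9 + 36·1 = 45, valid modulo lcm(36, 8) = 72: x ≡ 45 (mod 72).
Verify: 45 mod 18 = 9, 45 mod 4 = 1, 45 mod 8 = 5.

x ≡ 45 (mod 72).


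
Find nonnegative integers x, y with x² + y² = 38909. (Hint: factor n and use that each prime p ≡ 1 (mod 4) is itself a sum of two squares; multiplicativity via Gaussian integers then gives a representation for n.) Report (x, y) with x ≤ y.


Step 1: Factor n = 38909 = 13 · 41 · 73.
Step 2: Check the mod-4 condition on each prime factor: 13 ≡ 1 (mod 4), exponent 1; 41 ≡ 1 (mod 4), exponent 1; 73 ≡ 1 (mod 4), exponent 1.
All primes ≡ 3 (mod 4) appear to even exponent (or don't appear), so by the two-squares theorem n IS expressible as a sum of two squares.
Step 3: Build a representation. Here n = 13 · 41 · 73 is a product of primes ≡ 1 (mod 4). Each prime p ≡ 1 (mod 4) is itself a sum of two squares; find a² by testing p − a² for a perfect square:
  13: 13 − 1² = 12, 13 − 2² = 9 = 3² ⇒ 13 = 2² + 3².
  41: 41 − 1² = 40, 41 − 2² = 37, 41 − 3² = 32, 41 − 4² = 25 = 5² ⇒ 41 = 4² + 5².
  73: 73 − 1² = 72, 73 − 2² = 69, 73 − 3² = 64 = 8² ⇒ 73 = 3² + 8².
  Combine using the Brahmagupta–Fibonacci identity (a² + b²)(c² + d²) = (ac − bd)² + (ad + bc)² = (ac + bd)² + (ad − bc)²:
  13 · 41 = 533: from (2² + 3²)(4² + 5²), take (2·4 − 3·5, 2·5 + 3·4) = (8 − 15, 10 + 12) = (-7, 22); dropping signs (only squares matter) gives (7, 22); check 7² + 22² = 49 + 484 = 533 ✓.
  533 · 73 = 38909: from (7² + 22²)(3² + 8²), take (7·3 − 22·8, 7·8 + 22·3) = (21 − 176, 56 + 66) = (-155, 122); dropping signs (only squares matter) gives (155, 122); check 155² + 122² = 24025 + 14884 = 38909 ✓.
Step 4: Order so x ≤ y and verify: 122² + 155² = 14884 + 24025 = 38909 = n. ✓

n = 38909 = 122² + 155² (one valid representation with x ≤ y).


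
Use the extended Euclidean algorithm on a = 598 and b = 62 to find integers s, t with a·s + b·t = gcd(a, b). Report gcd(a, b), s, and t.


Euclidean algorithm on (598, 62) — divide until remainder is 0:
  598 = 9 · 62 + 40
  62 = 1 · 40 + 22
  40 = 1 · 22 + 18
  22 = 1 · 18 + 4
  18 = 4 · 4 + 2
  4 = 2 · 2 + 0
gcd(598, 62) = 2.
Track Bezout coefficients alongside the remainders: start with r₀ = 598 = a·1 + b·0 (s = 1, t = 0) and r₁ = 62 = a·0 + b·1 (s = 0, t = 1); each new remainder r_{k+1} = r_{k-1} − q_k·r_k inherits s_{k+1} = s_{k-1} − q_k·s_k, t_{k+1} = t_{k-1} − q_k·t_k, so r_k = a·s_k + b·t_k at every step:
  q = 9: r = 40, s = 1 − 9·0 = 1, t = 0 − 9·1 = -9  (check: 598·1 + 62·(-9) = 40)
  q = 1: r = 22, s = 0 − 1·1 = -1, t = 1 − 1·(-9) = 10  (check: 598·(-1) + 62·10 = 22)
  q = 1: r = 18, s = 1 − 1·(-1) = 2, t = -9 − 1·10 = -19  (check: 598·2 + 62·(-19) = 18)
  q = 1: r = 4, s = -1 − 1·2 = -3, t = 10 − 1·(-19) = 29  (check: 598·(-3) + 62·29 = 4)
  q = 4: r = 2, s = 2 − 4·(-3) = 14, t = -19 − 4·29 = -135  (check: 598·14 + 62·(-135) = 2)
The row with r = 2 (the gcd) gives the Bezout coefficients s = 14, t = -135.
Result: 598 · (14) + 62 · (-135) = 2.

gcd(598, 62) = 2; s = 14, t = -135 (check: 598·14 + 62·(-135) = 2).


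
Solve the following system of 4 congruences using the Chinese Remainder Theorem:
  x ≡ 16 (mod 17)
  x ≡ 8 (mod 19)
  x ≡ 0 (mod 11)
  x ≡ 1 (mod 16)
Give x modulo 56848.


Product of moduli M = 17 · 19 · 11 · 16 = 56848.
Merge one congruence at a time:
  Start: x ≡ 16 (mod 17).
  Combine with x ≡ 8 (mod 19); new modulus lcm = 323.
    Write x = 16 + 17·t and substitute into x ≡ 8 (mod 19): 17·t ≡ 8 − 16 = -8 (mod 19).
    Reduce coefficients mod 19: 17·t ≡ 11 (mod 19).
    The inverse of 17 mod 19 is 9 (since 17·9 = 153 = 8·19 + 1), so t ≡ 9·11 = 99 ≡ 4 (mod 19).
    Then x = 16 + 17·4 = 84, valid modulo lcm(17, 19) = 323: x ≡ 84 (mod 323).
  Combine with x ≡ 0 (mod 11); new modulus lcm = 3553.
    Write x = 84 + 323·t and substitute into x ≡ 0 (mod 11): 323·t ≡ 0 − 84 = -84 (mod 11).
    Reduce coefficients mod 11: 4·t ≡ 4 (mod 11).
    The inverse of 4 mod 11 is 3 (since 4·3 = 12 = 1·11 + 1), so t ≡ 3·4 = 12 ≡ 1 (mod 11).
    Then x = 84 + 323·1 = 407, valid modulo lcm(323, 11) = 3553: x ≡ 407 (mod 3553).
  Combine with x ≡ 1 (mod 16); new modulus lcm = 56848.
    Write x = 407 + 3553·t and substitute into x ≡ 1 (mod 16): 3553·t ≡ 1 − 407 = -406 (mod 16).
    Reduce coefficients mod 16: 1·t ≡ 10 (mod 16).
    So t ≡ 10 (mod 16).
    Then x = 407 + 3553·10 = 35937, valid modulo lcm(3553, 16) = 56848: x ≡ 35937 (mod 56848).
Verify against each original: 35937 mod 17 = 16, 35937 mod 19 = 8, 35937 mod 11 = 0, 35937 mod 16 = 1.

x ≡ 35937 (mod 56848).


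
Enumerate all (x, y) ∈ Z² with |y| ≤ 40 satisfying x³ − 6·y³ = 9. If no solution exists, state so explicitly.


The equation is x³ - 6y³ = 9. For fixed y, x³ = 6·y³ + 9, so a solution requires the RHS to be a perfect cube.
Strategy: iterate y from -40 to 40, compute RHS = 6·y³ + 9, and check whether it is a (positive or negative) perfect cube.
Check small values of y:
  y = 0: RHS = 9 is not a perfect cube.
  y = 1: RHS = 15 is not a perfect cube.
  y = -1: RHS = 3 is not a perfect cube.
  y = 2: RHS = 57 is not a perfect cube.
  y = -2: RHS = -39 is not a perfect cube.
  y = 3: RHS = 171 is not a perfect cube.
  y = -3: RHS = -153 is not a perfect cube.
Continuing the search up to |y| = 40 finds no solutions either.
No (x, y) in the scanned range satisfies the equation.

No integer solutions with |y| ≤ 40.


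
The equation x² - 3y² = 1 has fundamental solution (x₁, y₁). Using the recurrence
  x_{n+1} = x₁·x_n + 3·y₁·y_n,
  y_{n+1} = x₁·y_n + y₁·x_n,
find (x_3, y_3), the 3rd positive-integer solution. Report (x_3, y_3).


Step 1: Find the fundamental solution (x₁, y₁) of x² - 3y² = 1.
  Expand √3 as a continued fraction. a₀ = ⌊√3⌋ = 1; iterate m_{k+1} = d_k·a_k − m_k, d_{k+1} = (3 − m_{k+1}²)/d_k, a_{k+1} = ⌊(a₀ + m_{k+1})/d_{k+1}⌋ (starting m₀ = 0, d₀ = 1), with convergents p_k = a_k·p_{k-1} + p_{k-2}, q_k = a_k·q_{k-1} + q_{k-2} (p₋₁ = 1, q₋₁ = 0):
  k = 0: a₀ = 1; p₀/q₀ = 1/1; p₀² − 3·q₀² = 1 − 3 = -2.
  k = 1: m = 1, d = 2, a = ⌊(1 + 1)/2⌋ = 1; p/q = (1·1 + 1)/(1·1 + 0) = 2/1; p² − 3·q² = 4 − 3 = 1.
  The first convergent with p² − 3·q² = 1 gives the fundamental solution (x₁, y₁) = (2, 1).
Step 2: Apply the recurrence (x_{n+1}, y_{n+1}) = (x₁x_n + 3y₁y_n, x₁y_n + y₁x_n) repeatedly.
  From (x_1, y_1) = (2, 1): x_2 = 2·2 + 3·1·1 = 7; y_2 = 2·1 + 1·2 = 4.
  From (x_2, y_2) = (7, 4): x_3 = 2·7 + 3·1·4 = 26; y_3 = 2·4 + 1·7 = 15.
Step 3: Verify x_3² - 3·y_3² = 676 - 675 = 1 (should be 1). ✓

(x_1, y_1) = (2, 1); (x_3, y_3) = (26, 15).


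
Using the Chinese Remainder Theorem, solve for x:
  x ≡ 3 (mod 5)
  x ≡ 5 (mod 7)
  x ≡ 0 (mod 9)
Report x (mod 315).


Moduli 5, 7, 9 are pairwise coprime; by CRT there is a unique solution modulo M = 5 · 7 · 9 = 315.
Solve pairwise, accumulating the modulus:
  Start with x ≡ 3 (mod 5).
  Combine with x ≡ 5 (mod 7): since gcd(5, 7) = 1, we get a unique residue mod 35.
    Write x = 3 + 5·t and substitute into x ≡ 5 (mod 7): 5·t ≡ 5 − 3 = 2 (mod 7).
    The inverse of 5 mod 7 is 3 (since 5·3 = 15 = 2·7 + 1), so t ≡ 3·2 = 6 ≡ 6 (mod 7).
    Then x = 3 + 5·6 = 33, valid modulo lcm(5, 7) = 35: x ≡ 33 (mod 35).
  Combine with x ≡ 0 (mod 9): since gcd(35, 9) = 1, we get a unique residue mod 315.
    Write x = 33 + 35·t and substitute into x ≡ 0 (mod 9): 35·t ≡ 0 − 33 = -33 (mod 9).
    Reduce coefficients mod 9: 8·t ≡ 3 (mod 9).
    The inverse of 8 mod 9 is 8 (since 8·8 = 64 = 7·9 + 1), so t ≡ 8·3 = 24 ≡ 6 (mod 9).
    Then x = 33 + 35·6 = 243, valid modulo lcm(35, 9) = 315: x ≡ 243 (mod 315).
Verify: 243 mod 5 = 3 ✓, 243 mod 7 = 5 ✓, 243 mod 9 = 0 ✓.

x ≡ 243 (mod 315).


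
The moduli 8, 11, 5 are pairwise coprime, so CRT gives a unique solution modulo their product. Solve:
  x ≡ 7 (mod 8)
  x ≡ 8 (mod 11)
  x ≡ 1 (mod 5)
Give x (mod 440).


Moduli 8, 11, 5 are pairwise coprime; by CRT there is a unique solution modulo M = 8 · 11 · 5 = 440.
Solve pairwise, accumulating the modulus:
  Start with x ≡ 7 (mod 8).
  Combine with x ≡ 8 (mod 11): since gcd(8, 11) = 1, we get a unique residue mod 88.
    Write x = 7 + 8·t and substitute into x ≡ 8 (mod 11): 8·t ≡ 8 − 7 = 1 (mod 11).
    The inverse of 8 mod 11 is 7 (since 8·7 = 56 = 5·11 + 1), so t ≡ 7·1 = 7 ≡ 7 (mod 11).
    Then x = 7 + 8·7 = 63, valid modulo lcm(8, 11) = 88: x ≡ 63 (mod 88).
  Combine with x ≡ 1 (mod 5): since gcd(88, 5) = 1, we get a unique residue mod 440.
    Write x = 63 + 88·t and substitute into x ≡ 1 (mod 5): 88·t ≡ 1 − 63 = -62 (mod 5).
    Reduce coefficients mod 5: 3·t ≡ 3 (mod 5).
    The inverse of 3 mod 5 is 2 (since 3·2 = 6 = 1·5 + 1), so t ≡ 2·3 = 6 ≡ 1 (mod 5).
    Then x = 63 + 88·1 = 151, valid modulo lcm(88, 5) = 440: x ≡ 151 (mod 440).
Verify: 151 mod 8 = 7 ✓, 151 mod 11 = 8 ✓, 151 mod 5 = 1 ✓.

x ≡ 151 (mod 440).


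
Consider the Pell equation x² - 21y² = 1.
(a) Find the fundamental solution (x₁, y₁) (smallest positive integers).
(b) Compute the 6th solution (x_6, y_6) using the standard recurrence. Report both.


Step 1: Find the fundamental solution (x₁, y₁) of x² - 21y² = 1.
  Expand √21 as a continued fraction. a₀ = ⌊√21⌋ = 4; iterate m_{k+1} = d_k·a_k − m_k, d_{k+1} = (21 − m_{k+1}²)/d_k, a_{k+1} = ⌊(a₀ + m_{k+1})/d_{k+1}⌋ (starting m₀ = 0, d₀ = 1), with convergents p_k = a_k·p_{k-1} + p_{k-2}, q_k = a_k·q_{k-1} + q_{k-2} (p₋₁ = 1, q₋₁ = 0):
  k = 0: a₀ = 4; p₀/q₀ = 4/1; p₀² − 21·q₀² = 16 − 21 = -5.
  k = 1: m = 4, d = 5, a = ⌊(4 + 4)/5⌋ = 1; p/q = (1·4 + 1)/(1·1 + 0) = 5/1; p² − 21·q² = 25 − 21 = 4.
  k = 2: m = 1, d = 4, a = ⌊(4 + 1)/4⌋ = 1; p/q = (1·5 + 4)/(1·1 + 1) = 9/2; p² − 21·q² = 81 − 84 = -3.
  k = 3: m = 3, d = 3, a = ⌊(4 + 3)/3⌋ = 2; p/q = (2·9 + 5)/(2·2 + 1) = 23/5; p² − 21·q² = 529 − 525 = 4.
  k = 4: m = 3, d = 4, a = ⌊(4 + 3)/4⌋ = 1; p/q = (1·23 + 9)/(1·5 + 2) = 32/7; p² − 21·q² = 1024 − 1029 = -5.
  k = 5: m = 1, d = 5, a = ⌊(4 + 1)/5⌋ = 1; p/q = (1·32 + 23)/(1·7 + 5) = 55/12; p² − 21·q² = 3025 − 3024 = 1.
  The first convergent with p² − 21·q² = 1 gives the fundamental solution (x₁, y₁) = (55, 12).
Step 2: Apply the recurrence (x_{n+1}, y_{n+1}) = (x₁x_n + 21y₁y_n, x₁y_n + y₁x_n) repeatedly.
  From (x_1, y_1) = (55, 12): x_2 = 55·55 + 21·12·12 = 6049; y_2 = 55·12 + 12·55 = 1320.
  From (x_2, y_2) = (6049, 1320): x_3 = 55·6049 + 21·12·1320 = 665335; y_3 = 55·1320 + 12·6049 = 145188.
  From (x_3, y_3) = (665335, 145188): x_4 = 55·665335 + 21·12·145188 = 73180801; y_4 = 55·145188 + 12·665335 = 15969360.
  From (x_4, y_4) = (73180801, 15969360): x_5 = 55·73180801 + 21·12·15969360 = 8049222775; y_5 = 55·15969360 + 12·73180801 = 1756484412.
  From (x_5, y_5) = (8049222775, 1756484412): x_6 = 55·8049222775 + 21·12·1756484412 = 885341324449; y_6 = 55·1756484412 + 12·8049222775 = 193197315960.
Step 3: Verify x_6² - 21·y_6² = 783829260777109485153601 - 783829260777109485153600 = 1 (should be 1). ✓

(x_1, y_1) = (55, 12); (x_6, y_6) = (885341324449, 193197315960).


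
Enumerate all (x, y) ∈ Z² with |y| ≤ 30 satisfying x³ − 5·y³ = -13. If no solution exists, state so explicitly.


The equation is x³ - 5y³ = -13. For fixed y, x³ = 5·y³ − 13, so a solution requires the RHS to be a perfect cube.
Strategy: iterate y from -30 to 30, compute RHS = 5·y³ − 13, and check whether it is a (positive or negative) perfect cube.
Check small values of y:
  y = 0: RHS = -13 is not a perfect cube.
  y = 1: RHS = -8 = (-2)³ ⇒ x = -2 works.
  y = -1: RHS = -18 is not a perfect cube.
  y = 2: RHS = 27 = (3)³ ⇒ x = 3 works.
  y = -2: RHS = -53 is not a perfect cube.
  y = 3: RHS = 122 is not a perfect cube.
  y = -3: RHS = -148 is not a perfect cube.
Continuing, at y = -7: RHS = -1728 = (-12)³ ⇒ x = -12 works.
Searching the remaining y in |y| ≤ 30 finds no further solutions.
Collected solutions: (-2, 1), (3, 2), (-12, -7).

Solutions (with |y| ≤ 30): (-2, 1), (3, 2), (-12, -7).


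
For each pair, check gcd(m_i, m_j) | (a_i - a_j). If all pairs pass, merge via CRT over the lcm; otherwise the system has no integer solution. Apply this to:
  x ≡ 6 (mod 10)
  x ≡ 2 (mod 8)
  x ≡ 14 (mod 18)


Moduli 10, 8, 18 are not pairwise coprime, so CRT works modulo lcm(m_i) when all pairwise compatibility conditions hold.
Pairwise compatibility: gcd(m_i, m_j) must divide a_i - a_j for every pair.
Merge one congruence at a time:
  Start: x ≡ 6 (mod 10).
  Combine with x ≡ 2 (mod 8): gcd(10, 8) = 2; 2 - 6 = -4, which IS divisible by 2, so compatible.
    Write x = 6 + 10·t and substitute into x ≡ 2 (mod 8): 10·t ≡ 2 − 6 = -4 (mod 8).
    Divide the congruence (and modulus) by g = 2: 5·t ≡ -2 (mod 4).
    Reduce coefficients mod 4: 1·t ≡ 2 (mod 4).
    So t ≡ 2 (mod 4).
    Then x = 6 + 10·2 = 26, valid modulo lcm(10, 8) = 40: x ≡ 26 (mod 40).
  Combine with x ≡ 14 (mod 18): gcd(40, 18) = 2; 14 - 26 = -12, which IS divisible by 2, so compatible.
    Write x = 26 + 40·t and substitute into x ≡ 14 (mod 18): 40·t ≡ 14 − 26 = -12 (mod 18).
    Divide the congruence (and modulus) by g = 2: 20·t ≡ -6 (mod 9).
    Reduce coefficients mod 9: 2·t ≡ 3 (mod 9).
    The inverse of 2 mod 9 is 5 (since 2·5 = 10 = 1·9 + 1), so t ≡ 5·3 = 15 ≡ 6 (mod 9).
    Then x = 26 + 40·6 = 266, valid modulo lcm(40, 18) = 360: x ≡ 266 (mod 360).
Verify: 266 mod 10 = 6, 266 mod 8 = 2, 266 mod 18 = 14.

x ≡ 266 (mod 360).


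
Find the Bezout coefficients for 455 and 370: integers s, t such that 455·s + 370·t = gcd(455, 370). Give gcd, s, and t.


Euclidean algorithm on (455, 370) — divide until remainder is 0:
  455 = 1 · 370 + 85
  370 = 4 · 85 + 30
  85 = 2 · 30 + 25
  30 = 1 · 25 + 5
  25 = 5 · 5 + 0
gcd(455, 370) = 5.
Track Bezout coefficients alongside the remainders: start with r₀ = 455 = a·1 + b·0 (s = 1, t = 0) and r₁ = 370 = a·0 + b·1 (s = 0, t = 1); each new remainder r_{k+1} = r_{k-1} − q_k·r_k inherits s_{k+1} = s_{k-1} − q_k·s_k, t_{k+1} = t_{k-1} − q_k·t_k, so r_k = a·s_k + b·t_k at every step:
  q = 1: r = 85, s = 1 − 1·0 = 1, t = 0 − 1·1 = -1  (check: 455·1 + 370·(-1) = 85)
  q = 4: r = 30, s = 0 − 4·1 = -4, t = 1 − 4·(-1) = 5  (check: 455·(-4) + 370·5 = 30)
  q = 2: r = 25, s = 1 − 2·(-4) = 9, t = -1 − 2·5 = -11  (check: 455·9 + 370·(-11) = 25)
  q = 1: r = 5, s = -4 − 1·9 = -13, t = 5 − 1·(-11) = 16  (check: 455·(-13) + 370·16 = 5)
The row with r = 5 (the gcd) gives the Bezout coefficients s = -13, t = 16.
Result: 455 · (-13) + 370 · (16) = 5.

gcd(455, 370) = 5; s = -13, t = 16 (check: 455·(-13) + 370·16 = 5).


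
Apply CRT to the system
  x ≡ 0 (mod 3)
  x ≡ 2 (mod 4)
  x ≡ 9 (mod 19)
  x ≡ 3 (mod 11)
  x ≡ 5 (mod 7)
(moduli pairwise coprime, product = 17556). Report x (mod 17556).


Product of moduli M = 3 · 4 · 19 · 11 · 7 = 17556.
Merge one congruence at a time:
  Start: x ≡ 0 (mod 3).
  Combine with x ≡ 2 (mod 4); new modulus lcm = 12.
    Write x = 0 + 3·t and substitute into x ≡ 2 (mod 4): 3·t ≡ 2 − 0 = 2 (mod 4).
    The inverse of 3 mod 4 is 3 (since 3·3 = 9 = 2·4 + 1), so t ≡ 3·2 = 6 ≡ 2 (mod 4).
    Then x = 0 + 3·2 = 6, valid modulo lcm(3, 4) = 12: x ≡ 6 (mod 12).
  Combine with x ≡ 9 (mod 19); new modulus lcm = 228.
    Write x = 6 + 12·t and substitute into x ≡ 9 (mod 19): 12·t ≡ 9 − 6 = 3 (mod 19).
    The inverse of 12 mod 19 is 8 (since 12·8 = 96 = 5·19 + 1), so t ≡ 8·3 = 24 ≡ 5 (mod 19).
    Then x = 6 + 12·5 = 66, valid modulo lcm(12, 19) = 228: x ≡ 66 (mod 228).
  Combine with x ≡ 3 (mod 11); new modulus lcm = 2508.
    Write x = 66 + 228·t and substitute into x ≡ 3 (mod 11): 228·t ≡ 3 − 66 = -63 (mod 11).
    Reduce coefficients mod 11: 8·t ≡ 3 (mod 11).
    The inverse of 8 mod 11 is 7 (since 8·7 = 56 = 5·11 + 1), so t ≡ 7·3 = 21 ≡ 10 (mod 11).
    Then x = 66 + 228·10 = 2346, valid modulo lcm(228, 11) = 2508: x ≡ 2346 (mod 2508).
  Combine with x ≡ 5 (mod 7); new modulus lcm = 17556.
    Write x = 2346 + 2508·t and substitute into x ≡ 5 (mod 7): 2508·t ≡ 5 − 2346 = -2341 (mod 7).
    Reduce coefficients mod 7: 2·t ≡ 4 (mod 7).
    The inverse of 2 mod 7 is 4 (since 2·4 = 8 = 1·7 + 1), so t ≡ 4·4 = 16 ≡ 2 (mod 7).
    Then x = 2346 + 2508·2 = 7362, valid modulo lcm(2508, 7) = 17556: x ≡ 7362 (mod 17556).
Verify against each original: 7362 mod 3 = 0, 7362 mod 4 = 2, 7362 mod 19 = 9, 7362 mod 11 = 3, 7362 mod 7 = 5.

x ≡ 7362 (mod 17556).


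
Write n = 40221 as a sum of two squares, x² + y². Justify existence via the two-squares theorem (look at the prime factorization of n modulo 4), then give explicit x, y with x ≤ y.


Step 1: Factor n = 40221 = 3^2 · 41 · 109.
Step 2: Check the mod-4 condition on each prime factor: 3 ≡ 3 (mod 4), exponent 2 (must be even); 41 ≡ 1 (mod 4), exponent 1; 109 ≡ 1 (mod 4), exponent 1.
All primes ≡ 3 (mod 4) appear to even exponent (or don't appear), so by the two-squares theorem n IS expressible as a sum of two squares.
Step 3: Build a representation. Group n = k² · m with k = 3 and m = 41 · 109 = 4469 (a product of primes ≡ 1 (mod 4)); a representation of m scales to one of n via (k·x)² + (k·y)² = k²(x² + y²). Each prime p ≡ 1 (mod 4) is itself a sum of two squares; find a² by testing p − a² for a perfect square:
  41: 41 − 1² = 40, 41 − 2² = 37, 41 − 3² = 32, 41 − 4² = 25 = 5² ⇒ 41 = 4² + 5².
  109: 109 − 1² = 108, 109 − 2² = 105, 109 − 3² = 100 = 10² ⇒ 109 = 3² + 10².
  Combine using the Brahmagupta–Fibonacci identity (a² + b²)(c² + d²) = (ac − bd)² + (ad + bc)² = (ac + bd)² + (ad − bc)²:
  41 · 109 = 4469: from (4² + 5²)(3² + 10²), take (4·3 − 5·10, 4·10 + 5·3) = (12 − 50, 40 + 15) = (-38, 55); dropping signs (only squares matter) gives (38, 55); check 38² + 55² = 1444 + 3025 = 4469 ✓.
  Scale by k = 3: (3·38, 3·55) = (114, 165).
Step 4: Order so x ≤ y and verify: 114² + 165² = 12996 + 27225 = 40221 = n. ✓

n = 40221 = 114² + 165² (one valid representation with x ≤ y).


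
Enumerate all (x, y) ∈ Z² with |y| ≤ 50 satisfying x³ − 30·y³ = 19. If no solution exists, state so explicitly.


The equation is x³ - 30y³ = 19. For fixed y, x³ = 30·y³ + 19, so a solution requires the RHS to be a perfect cube.
Strategy: iterate y from -50 to 50, compute RHS = 30·y³ + 19, and check whether it is a (positive or negative) perfect cube.
Check small values of y:
  y = 0: RHS = 19 is not a perfect cube.
  y = 1: RHS = 49 is not a perfect cube.
  y = -1: RHS = -11 is not a perfect cube.
  y = 2: RHS = 259 is not a perfect cube.
  y = -2: RHS = -221 is not a perfect cube.
  y = 3: RHS = 829 is not a perfect cube.
  y = -3: RHS = -791 is not a perfect cube.
Continuing the search up to |y| = 50 finds no solutions either.
No (x, y) in the scanned range satisfies the equation.

No integer solutions with |y| ≤ 50.


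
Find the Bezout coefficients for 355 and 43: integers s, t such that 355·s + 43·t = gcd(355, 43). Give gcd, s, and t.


Euclidean algorithm on (355, 43) — divide until remainder is 0:
  355 = 8 · 43 + 11
  43 = 3 · 11 + 10
  11 = 1 · 10 + 1
  10 = 10 · 1 + 0
gcd(355, 43) = 1.
Track Bezout coefficients alongside the remainders: start with r₀ = 355 = a·1 + b·0 (s = 1, t = 0) and r₁ = 43 = a·0 + b·1 (s = 0, t = 1); each new remainder r_{k+1} = r_{k-1} − q_k·r_k inherits s_{k+1} = s_{k-1} − q_k·s_k, t_{k+1} = t_{k-1} − q_k·t_k, so r_k = a·s_k + b·t_k at every step:
  q = 8: r = 11, s = 1 − 8·0 = 1, t = 0 − 8·1 = -8  (check: 355·1 + 43·(-8) = 11)
  q = 3: r = 10, s = 0 − 3·1 = -3, t = 1 − 3·(-8) = 25  (check: 355·(-3) + 43·25 = 10)
  q = 1: r = 1, s = 1 − 1·(-3) = 4, t = -8 − 1·25 = -33  (check: 355·4 + 43·(-33) = 1)
The row with r = 1 (the gcd) gives the Bezout coefficients s = 4, t = -33.
Result: 355 · (4) + 43 · (-33) = 1.

gcd(355, 43) = 1; s = 4, t = -33 (check: 355·4 + 43·(-33) = 1).


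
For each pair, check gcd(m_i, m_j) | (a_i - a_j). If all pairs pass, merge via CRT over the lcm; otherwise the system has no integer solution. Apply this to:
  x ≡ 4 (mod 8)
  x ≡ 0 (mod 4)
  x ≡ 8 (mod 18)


Moduli 8, 4, 18 are not pairwise coprime, so CRT works modulo lcm(m_i) when all pairwise compatibility conditions hold.
Pairwise compatibility: gcd(m_i, m_j) must divide a_i - a_j for every pair.
Merge one congruence at a time:
  Start: x ≡ 4 (mod 8).
  Combine with x ≡ 0 (mod 4): gcd(8, 4) = 4; 0 - 4 = -4, which IS divisible by 4, so compatible.
    Write x = 4 + 8·t and substitute into x ≡ 0 (mod 4): 8·t ≡ 0 − 4 = -4 (mod 4).
    Divide the congruence (and modulus) by g = 4: 2·t ≡ -1 (mod 1).
    Modulo 1 every t works; take t = 0.
    Then x = 4 + 8·0 = 4, valid modulo lcm(8, 4) = 8: x ≡ 4 (mod 8).
  Combine with x ≡ 8 (mod 18): gcd(8, 18) = 2; 8 - 4 = 4, which IS divisible by 2, so compatible.
    Write x = 4 + 8·t and substitute into x ≡ 8 (mod 18): 8·t ≡ 8 − 4 = 4 (mod 18).
    Divide the congruence (and modulus) by g = 2: 4·t ≡ 2 (mod 9).
    The inverse of 4 mod 9 is 7 (since 4·7 = 28 = 3·9 + 1), so t ≡ 7·2 = 14 ≡ 5 (mod 9).
    Then x = 4 + 8·5 = 44, valid modulo lcm(8, 18) = 72: x ≡ 44 (mod 72).
Verify: 44 mod 8 = 4, 44 mod 4 = 0, 44 mod 18 = 8.

x ≡ 44 (mod 72).


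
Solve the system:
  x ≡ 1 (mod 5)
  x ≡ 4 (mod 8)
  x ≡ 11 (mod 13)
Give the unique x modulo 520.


Moduli 5, 8, 13 are pairwise coprime; by CRT there is a unique solution modulo M = 5 · 8 · 13 = 520.
Solve pairwise, accumulating the modulus:
  Start with x ≡ 1 (mod 5).
  Combine with x ≡ 4 (mod 8): since gcd(5, 8) = 1, we get a unique residue mod 40.
    Write x = 1 + 5·t and substitute into x ≡ 4 (mod 8): 5·t ≡ 4 − 1 = 3 (mod 8).
    The inverse of 5 mod 8 is 5 (since 5·5 = 25 = 3·8 + 1), so t ≡ 5·3 = 15 ≡ 7 (mod 8).
    Then x = 1 + 5·7 = 36, valid modulo lcm(5, 8) = 40: x ≡ 36 (mod 40).
  Combine with x ≡ 11 (mod 13): since gcd(40, 13) = 1, we get a unique residue mod 520.
    Write x = 36 + 40·t and substitute into x ≡ 11 (mod 13): 40·t ≡ 11 − 36 = -25 (mod 13).
    Reduce coefficients mod 13: 1·t ≡ 1 (mod 13).
    So t ≡ 1 (mod 13).
    Then x = 36 + 40·1 = 76, valid modulo lcm(40, 13) = 520: x ≡ 76 (mod 520).
Verify: 76 mod 5 = 1 ✓, 76 mod 8 = 4 ✓, 76 mod 13 = 11 ✓.

x ≡ 76 (mod 520).


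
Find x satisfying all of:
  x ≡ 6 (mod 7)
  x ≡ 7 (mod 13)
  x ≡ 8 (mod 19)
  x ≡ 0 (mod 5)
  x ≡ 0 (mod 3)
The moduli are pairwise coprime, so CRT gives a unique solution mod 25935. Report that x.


Product of moduli M = 7 · 13 · 19 · 5 · 3 = 25935.
Merge one congruence at a time:
  Start: x ≡ 6 (mod 7).
  Combine with x ≡ 7 (mod 13); new modulus lcm = 91.
    Write x = 6 + 7·t and substitute into x ≡ 7 (mod 13): 7·t ≡ 7 − 6 = 1 (mod 13).
    The inverse of 7 mod 13 is 2 (since 7·2 = 14 = 1·13 + 1), so t ≡ 2·1 = 2 ≡ 2 (mod 13).
    Then x = 6 + 7·2 = 20, valid modulo lcm(7, 13) = 91: x ≡ 20 (mod 91).
  Combine with x ≡ 8 (mod 19); new modulus lcm = 1729.
    Write x = 20 + 91·t and substitute into x ≡ 8 (mod 19): 91·t ≡ 8 − 20 = -12 (mod 19).
    Reduce coefficients mod 19: 15·t ≡ 7 (mod 19).
    The inverse of 15 mod 19 is 14 (since 15·14 = 210 = 11·19 + 1), so t ≡ 14·7 = 98 ≡ 3 (mod 19).
    Then x = 20 + 91·3 = 293, valid modulo lcm(91, 19) = 1729: x ≡ 293 (mod 1729).
  Combine with x ≡ 0 (mod 5); new modulus lcm = 8645.
    Write x = 293 + 1729·t and substitute into x ≡ 0 (mod 5): 1729·t ≡ 0 − 293 = -293 (mod 5).
    Reduce coefficients mod 5: 4·t ≡ 2 (mod 5).
    The inverse of 4 mod 5 is 4 (since 4·4 = 16 = 3·5 + 1), so t ≡ 4·2 = 8 ≡ 3 (mod 5).
    Then x = 293 + 1729·3 = 5480, valid modulo lcm(1729, 5) = 8645: x ≡ 5480 (mod 8645).
  Combine with x ≡ 0 (mod 3); new modulus lcm = 25935.
    Write x = 5480 + 8645·t and substitute into x ≡ 0 (mod 3): 8645·t ≡ 0 − 5480 = -5480 (mod 3).
    Reduce coefficients mod 3: 2·t ≡ 1 (mod 3).
    The inverse of 2 mod 3 is 2 (since 2·2 = 4 = 1·3 + 1), so t ≡ 2·1 = 2 ≡ 2 (mod 3).
    Then x = 5480 + 8645·2 = 22770, valid modulo lcm(8645, 3) = 25935: x ≡ 22770 (mod 25935).
Verify against each original: 22770 mod 7 = 6, 22770 mod 13 = 7, 22770 mod 19 = 8, 22770 mod 5 = 0, 22770 mod 3 = 0.

x ≡ 22770 (mod 25935).


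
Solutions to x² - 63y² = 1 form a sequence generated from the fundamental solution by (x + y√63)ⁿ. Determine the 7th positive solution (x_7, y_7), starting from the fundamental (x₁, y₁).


Step 1: Find the fundamental solution (x₁, y₁) of x² - 63y² = 1.
  Expand √63 as a continued fraction. a₀ = ⌊√63⌋ = 7; iterate m_{k+1} = d_k·a_k − m_k, d_{k+1} = (63 − m_{k+1}²)/d_k, a_{k+1} = ⌊(a₀ + m_{k+1})/d_{k+1}⌋ (starting m₀ = 0, d₀ = 1), with convergents p_k = a_k·p_{k-1} + p_{k-2}, q_k = a_k·q_{k-1} + q_{k-2} (p₋₁ = 1, q₋₁ = 0):
  k = 0: a₀ = 7; p₀/q₀ = 7/1; p₀² − 63·q₀² = 49 − 63 = -14.
  k = 1: m = 7, d = 14, a = ⌊(7 + 7)/14⌋ = 1; p/q = (1·7 + 1)/(1·1 + 0) = 8/1; p² − 63·q² = 64 − 63 = 1.
  The first convergent with p² − 63·q² = 1 gives the fundamental solution (x₁, y₁) = (8, 1).
Step 2: Apply the recurrence (x_{n+1}, y_{n+1}) = (x₁x_n + 63y₁y_n, x₁y_n + y₁x_n) repeatedly.
  From (x_1, y_1) = (8, 1): x_2 = 8·8 + 63·1·1 = 127; y_2 = 8·1 + 1·8 = 16.
  From (x_2, y_2) = (127, 16): x_3 = 8·127 + 63·1·16 = 2024; y_3 = 8·16 + 1·127 = 255.
  From (x_3, y_3) = (2024, 255): x_4 = 8·2024 + 63·1·255 = 32257; y_4 = 8·255 + 1·2024 = 4064.
  From (x_4, y_4) = (32257, 4064): x_5 = 8·32257 + 63·1·4064 = 514088; y_5 = 8·4064 + 1·32257 = 64769.
  From (x_5, y_5) = (514088, 64769): x_6 = 8·514088 + 63·1·64769 = 8193151; y_6 = 8·64769 + 1·514088 = 1032240.
  From (x_6, y_6) = (8193151, 1032240): x_7 = 8·8193151 + 63·1·1032240 = 130576328; y_7 = 8·1032240 + 1·8193151 = 16451071.
Step 3: Verify x_7² - 63·y_7² = 17050177433963584 - 17050177433963583 = 1 (should be 1). ✓

(x_1, y_1) = (8, 1); (x_7, y_7) = (130576328, 16451071).


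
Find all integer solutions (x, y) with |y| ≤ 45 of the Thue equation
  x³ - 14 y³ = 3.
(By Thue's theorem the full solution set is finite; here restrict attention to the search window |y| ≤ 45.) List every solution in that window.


The equation is x³ - 14y³ = 3. For fixed y, x³ = 14·y³ + 3, so a solution requires the RHS to be a perfect cube.
Strategy: iterate y from -45 to 45, compute RHS = 14·y³ + 3, and check whether it is a (positive or negative) perfect cube.
Check small values of y:
  y = 0: RHS = 3 is not a perfect cube.
  y = 1: RHS = 17 is not a perfect cube.
  y = -1: RHS = -11 is not a perfect cube.
  y = 2: RHS = 115 is not a perfect cube.
  y = -2: RHS = -109 is not a perfect cube.
  y = 3: RHS = 381 is not a perfect cube.
  y = -3: RHS = -375 is not a perfect cube.
Continuing the search up to |y| = 45 finds no solutions either.
No (x, y) in the scanned range satisfies the equation.

No integer solutions with |y| ≤ 45.
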